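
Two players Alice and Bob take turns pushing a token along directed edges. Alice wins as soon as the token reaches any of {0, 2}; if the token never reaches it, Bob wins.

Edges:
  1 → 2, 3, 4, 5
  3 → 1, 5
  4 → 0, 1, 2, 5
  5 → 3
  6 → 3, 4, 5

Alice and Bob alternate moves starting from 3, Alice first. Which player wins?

Track states (vertex, player-to-move).
A0 = {(0,Alice), (0,Bob), (2,Alice), (2,Bob)}
A1: add {(1,Alice), (4,Alice)}.
A2 = A1; e.g. (1,Bob) stays out. (3,Alice) never enters ⇒ Bob avoids the target.

Bob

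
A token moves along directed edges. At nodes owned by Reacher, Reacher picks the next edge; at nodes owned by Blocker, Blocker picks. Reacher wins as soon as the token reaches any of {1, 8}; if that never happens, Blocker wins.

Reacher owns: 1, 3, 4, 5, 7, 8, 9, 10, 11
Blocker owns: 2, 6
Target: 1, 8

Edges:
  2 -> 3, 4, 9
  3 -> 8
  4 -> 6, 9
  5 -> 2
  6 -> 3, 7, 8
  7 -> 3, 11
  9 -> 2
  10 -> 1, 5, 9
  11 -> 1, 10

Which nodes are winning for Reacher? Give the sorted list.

A0 = {1, 8}
A1: add {3, 10, 11} — 3 (Reacher) has 3→8; 10 (Reacher) has 10→1; 11 (Reacher) has 11→1.
A2: add {7} — 7 (Reacher) has 7→3.
A3: add {6} — 6 (Blocker): all of {3, 7, 8} already in.
A4: add {4} — 4 (Reacher) has 4→6.
A5 = A4; e.g. 2 (Blocker) can still go to 9. Fixed point.
Reacher's winning region = {1, 3, 4, 6, 7, 8, 10, 11}.

1, 3, 4, 6, 7, 8, 10, 11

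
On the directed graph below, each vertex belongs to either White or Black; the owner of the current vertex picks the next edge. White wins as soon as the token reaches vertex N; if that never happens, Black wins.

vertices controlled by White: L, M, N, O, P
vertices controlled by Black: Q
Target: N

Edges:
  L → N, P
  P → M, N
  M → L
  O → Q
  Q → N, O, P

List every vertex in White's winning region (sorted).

A0 = {N}
A1: add {L, P} — L (White) has L→N; P (White) has P→N.
A2: add {M} — M (White) has M→L.
A3 = A2; e.g. O (White) has no edge into A2. Fixed point.
White's winning region = {L, M, N, P}.

L, M, N, P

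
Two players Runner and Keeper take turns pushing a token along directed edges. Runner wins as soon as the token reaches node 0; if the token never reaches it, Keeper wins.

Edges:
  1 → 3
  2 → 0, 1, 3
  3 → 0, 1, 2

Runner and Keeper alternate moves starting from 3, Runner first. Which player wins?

Track states (vertex, player-to-move).
A0 = {(0,Runner), (0,Keeper)}
A1: add {(2,Runner), (3,Runner)}.
(3,Runner) ∈ A1 ⇒ Runner forces the target.

Runner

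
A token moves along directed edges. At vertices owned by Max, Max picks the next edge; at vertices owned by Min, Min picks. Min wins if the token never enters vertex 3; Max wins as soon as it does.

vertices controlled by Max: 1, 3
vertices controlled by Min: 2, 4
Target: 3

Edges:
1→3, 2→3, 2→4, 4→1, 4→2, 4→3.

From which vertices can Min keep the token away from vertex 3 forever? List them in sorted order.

A0 = {3}
A1: add {1} — 1 (Max) has 1→3.
A2 = A1; e.g. 2 (Min) can still go to 4. Fixed point.
Max's attractor = {1, 3}; Min avoids the target exactly from the complement.

2, 4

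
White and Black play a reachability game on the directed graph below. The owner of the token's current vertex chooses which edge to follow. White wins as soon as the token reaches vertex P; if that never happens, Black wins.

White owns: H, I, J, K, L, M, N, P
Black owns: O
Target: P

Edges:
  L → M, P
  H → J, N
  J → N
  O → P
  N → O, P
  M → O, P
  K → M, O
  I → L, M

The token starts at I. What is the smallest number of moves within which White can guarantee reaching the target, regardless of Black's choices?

A0 = {P}
A1: add {L, M, N, O} — L (White) has L→P; M (White) has M→P; N (White) has N→P; O (Black): all of {P} already in.
A2: add {H, I, J, K} — H (White) has H→N; I (White) has I→L; J (White) has J→N; K (White) has K→M.
A2 = all vertices. Fixed point.
I enters the attractor at level 2, so White can force the target in 2 moves from there.

2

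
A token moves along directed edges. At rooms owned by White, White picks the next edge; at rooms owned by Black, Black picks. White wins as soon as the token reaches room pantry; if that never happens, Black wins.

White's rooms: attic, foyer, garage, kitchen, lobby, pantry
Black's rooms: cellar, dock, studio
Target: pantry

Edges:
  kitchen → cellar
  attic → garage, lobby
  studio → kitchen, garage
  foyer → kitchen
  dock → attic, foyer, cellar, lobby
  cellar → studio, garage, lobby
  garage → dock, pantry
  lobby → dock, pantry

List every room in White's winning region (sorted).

attic, garage, lobby, pantry

A0 = {pantry}
A1: add {garage, lobby} — garage (White) has garage→pantry; lobby (White) has lobby→pantry.
A2: add {attic} — attic (White) has attic→garage.
A3 = A2; e.g. kitchen (White) has no edge into A2. Fixed point.
White's winning region = {attic, garage, lobby, pantry}.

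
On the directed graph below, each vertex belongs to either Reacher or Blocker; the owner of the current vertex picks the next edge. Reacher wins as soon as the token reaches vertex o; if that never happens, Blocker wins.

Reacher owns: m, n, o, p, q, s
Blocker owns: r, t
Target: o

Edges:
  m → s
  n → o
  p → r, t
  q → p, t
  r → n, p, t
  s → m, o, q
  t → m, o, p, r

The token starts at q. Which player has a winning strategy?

A0 = {o}
A1: add {n, s} — n (Reacher) has n→o; s (Reacher) has s→o.
A2: add {m} — m (Reacher) has m→s.
A3 = A2; e.g. p (Reacher) has no edge into A2. Fixed point.
q never enters the attractor, so Blocker can avoid the target forever.

Blocker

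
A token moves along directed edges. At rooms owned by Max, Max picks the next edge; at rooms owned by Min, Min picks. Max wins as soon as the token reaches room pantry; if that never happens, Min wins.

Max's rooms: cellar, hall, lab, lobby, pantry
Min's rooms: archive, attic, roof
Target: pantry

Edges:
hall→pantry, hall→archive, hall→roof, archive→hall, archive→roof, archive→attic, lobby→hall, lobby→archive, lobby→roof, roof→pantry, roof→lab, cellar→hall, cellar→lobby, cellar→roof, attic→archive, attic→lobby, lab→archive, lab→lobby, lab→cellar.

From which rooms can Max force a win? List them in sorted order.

A0 = {pantry}
A1: add {hall} — hall (Max) has hall→pantry.
A2: add {cellar, lobby} — lobby (Max) has lobby→hall; cellar (Max) has cellar→hall.
A3: add {lab} — lab (Max) has lab→lobby.
A4: add {roof} — roof (Min): all of {pantry, lab} already in.
A5 = A4; e.g. archive (Min) can still go to attic. Fixed point.
Max's winning region = {cellar, hall, lab, lobby, pantry, roof}.

cellar, hall, lab, lobby, pantry, roof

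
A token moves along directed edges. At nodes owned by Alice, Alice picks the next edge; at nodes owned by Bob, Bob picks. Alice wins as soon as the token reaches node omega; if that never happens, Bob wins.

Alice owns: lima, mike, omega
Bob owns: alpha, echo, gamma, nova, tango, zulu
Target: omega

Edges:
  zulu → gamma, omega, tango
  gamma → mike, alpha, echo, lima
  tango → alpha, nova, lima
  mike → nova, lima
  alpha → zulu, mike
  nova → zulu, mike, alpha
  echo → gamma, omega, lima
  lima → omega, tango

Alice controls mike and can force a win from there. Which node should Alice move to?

lima

A0 = {omega}
A1: add {lima} — lima (Alice) has lima→omega.
A2: add {mike} — mike (Alice) has mike→lima.
A3 = A2; e.g. zulu (Bob) can still go to gamma. Fixed point.
From mike, successor lima is in the attractor (rank 1); the other successor nova is not.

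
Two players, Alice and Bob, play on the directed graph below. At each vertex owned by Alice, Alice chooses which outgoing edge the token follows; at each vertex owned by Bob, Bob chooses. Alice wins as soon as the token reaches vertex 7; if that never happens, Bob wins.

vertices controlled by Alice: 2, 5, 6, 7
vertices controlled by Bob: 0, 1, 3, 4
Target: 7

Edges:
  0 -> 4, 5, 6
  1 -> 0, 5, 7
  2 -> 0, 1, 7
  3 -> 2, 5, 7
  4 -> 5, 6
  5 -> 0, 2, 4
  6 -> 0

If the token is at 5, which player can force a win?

Alice

A0 = {7}
A1: add {2} — 2 (Alice) has 2→7.
A2: add {5} — 5 (Alice) has 5→2.
5 ∈ A2, so Alice can force the target.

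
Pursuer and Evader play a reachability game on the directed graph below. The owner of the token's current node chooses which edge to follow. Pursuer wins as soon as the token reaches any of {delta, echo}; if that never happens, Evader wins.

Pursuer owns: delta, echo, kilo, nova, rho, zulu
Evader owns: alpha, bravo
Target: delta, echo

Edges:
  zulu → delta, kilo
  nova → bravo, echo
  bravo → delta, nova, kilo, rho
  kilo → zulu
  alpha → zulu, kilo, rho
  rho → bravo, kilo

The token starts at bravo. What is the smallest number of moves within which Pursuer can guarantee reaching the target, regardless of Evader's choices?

4

A0 = {delta, echo}
A1: add {nova, zulu} — zulu (Pursuer) has zulu→delta; nova (Pursuer) has nova→echo.
A2: add {kilo} — kilo (Pursuer) has kilo→zulu.
A3: add {rho} — rho (Pursuer) has rho→kilo.
A4: add {alpha, bravo} — bravo (Evader): all of {delta, nova, kilo, rho} already in; alpha (Evader): all of {zulu, kilo, rho} already in.
A4 = all vertices. Fixed point.
bravo enters the attractor at level 4, so Pursuer can force the target in 4 moves from there.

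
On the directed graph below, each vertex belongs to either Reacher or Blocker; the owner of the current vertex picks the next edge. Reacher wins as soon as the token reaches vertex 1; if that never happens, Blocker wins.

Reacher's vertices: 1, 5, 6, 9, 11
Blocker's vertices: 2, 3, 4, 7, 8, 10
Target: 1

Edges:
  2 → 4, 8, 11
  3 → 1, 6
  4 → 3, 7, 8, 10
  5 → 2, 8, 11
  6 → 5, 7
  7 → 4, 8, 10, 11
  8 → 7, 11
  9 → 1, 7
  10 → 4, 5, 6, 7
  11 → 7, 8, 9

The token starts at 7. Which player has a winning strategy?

A0 = {1}
A1: add {9} — 9 (Reacher) has 9→1.
A2: add {11} — 11 (Reacher) has 11→9.
A3: add {5} — 5 (Reacher) has 5→11.
A4: add {6} — 6 (Reacher) has 6→5.
A5: add {3} — 3 (Blocker): all of {1, 6} already in.
A6 = A5; e.g. 2 (Blocker) can still go to 4. Fixed point.
7 never enters the attractor, so Blocker can avoid the target forever.

Blocker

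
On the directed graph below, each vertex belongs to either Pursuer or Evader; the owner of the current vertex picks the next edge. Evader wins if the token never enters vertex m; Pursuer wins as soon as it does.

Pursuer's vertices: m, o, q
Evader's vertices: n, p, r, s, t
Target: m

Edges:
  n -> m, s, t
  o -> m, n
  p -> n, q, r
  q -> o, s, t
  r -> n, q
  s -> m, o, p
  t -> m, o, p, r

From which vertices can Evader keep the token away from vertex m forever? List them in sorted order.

A0 = {m}
A1: add {o} — o (Pursuer) has o→m.
A2: add {q} — q (Pursuer) has q→o.
A3 = A2; e.g. n (Evader) can still go to s. Fixed point.
Pursuer's attractor = {m, o, q}; Evader avoids the target exactly from the complement.

n, p, r, s, t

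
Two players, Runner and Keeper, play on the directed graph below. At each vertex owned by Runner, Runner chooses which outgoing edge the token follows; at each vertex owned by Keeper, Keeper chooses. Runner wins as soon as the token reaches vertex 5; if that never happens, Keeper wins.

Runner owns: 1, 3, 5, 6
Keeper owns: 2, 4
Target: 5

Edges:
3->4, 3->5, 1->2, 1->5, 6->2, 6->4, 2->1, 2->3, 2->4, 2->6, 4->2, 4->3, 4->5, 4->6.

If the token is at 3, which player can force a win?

Runner

A0 = {5}
A1: add {1, 3} — 1 (Runner) has 1→5; 3 (Runner) has 3→5.
A2 = A1; e.g. 2 (Keeper) can still go to 4. Fixed point.
3 ∈ A1, so Runner can force the target.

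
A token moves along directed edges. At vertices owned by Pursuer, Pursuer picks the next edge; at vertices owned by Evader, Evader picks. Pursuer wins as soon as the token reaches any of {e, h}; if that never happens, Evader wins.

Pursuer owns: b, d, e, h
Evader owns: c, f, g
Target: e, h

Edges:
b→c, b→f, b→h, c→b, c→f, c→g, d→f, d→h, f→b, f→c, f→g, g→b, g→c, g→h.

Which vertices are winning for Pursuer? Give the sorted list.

b, d, e, h

A0 = {e, h}
A1: add {b, d} — b (Pursuer) has b→h; d (Pursuer) has d→h.
A2 = A1; e.g. c (Evader) can still go to f. Fixed point.
Pursuer's winning region = {b, d, e, h}.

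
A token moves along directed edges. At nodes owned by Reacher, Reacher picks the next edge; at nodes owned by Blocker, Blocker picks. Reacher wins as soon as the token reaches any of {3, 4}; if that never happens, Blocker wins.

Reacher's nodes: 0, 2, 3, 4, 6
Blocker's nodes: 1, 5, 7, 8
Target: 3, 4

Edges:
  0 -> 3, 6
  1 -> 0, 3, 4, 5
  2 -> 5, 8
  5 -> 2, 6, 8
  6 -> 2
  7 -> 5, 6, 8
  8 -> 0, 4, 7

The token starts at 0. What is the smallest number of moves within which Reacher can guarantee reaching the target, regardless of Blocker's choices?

1

A0 = {3, 4}
A1: add {0} — 0 (Reacher) has 0→3.
A2 = A1; e.g. 1 (Blocker) can still go to 5. Fixed point.
0 enters the attractor at level 1, so Reacher can force the target in 1 move from there.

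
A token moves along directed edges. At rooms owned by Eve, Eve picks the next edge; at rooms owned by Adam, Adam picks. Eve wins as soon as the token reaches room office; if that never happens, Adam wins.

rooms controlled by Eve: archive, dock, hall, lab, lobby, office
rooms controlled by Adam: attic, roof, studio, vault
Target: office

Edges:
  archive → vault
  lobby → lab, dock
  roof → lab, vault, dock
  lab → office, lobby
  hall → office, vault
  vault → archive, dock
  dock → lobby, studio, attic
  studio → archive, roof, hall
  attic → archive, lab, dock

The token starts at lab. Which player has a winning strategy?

A0 = {office}
A1: add {hall, lab} — lab (Eve) has lab→office; hall (Eve) has hall→office.
lab ∈ A1, so Eve can force the target.

Eve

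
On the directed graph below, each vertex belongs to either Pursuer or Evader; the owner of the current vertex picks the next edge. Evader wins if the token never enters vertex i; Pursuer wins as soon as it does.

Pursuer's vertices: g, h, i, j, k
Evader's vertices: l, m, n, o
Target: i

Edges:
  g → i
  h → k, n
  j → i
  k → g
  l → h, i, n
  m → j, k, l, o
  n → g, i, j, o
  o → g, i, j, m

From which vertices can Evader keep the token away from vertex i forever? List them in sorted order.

l, m, n, o

A0 = {i}
A1: add {g, j} — g (Pursuer) has g→i; j (Pursuer) has j→i.
A2: add {k} — k (Pursuer) has k→g.
A3: add {h} — h (Pursuer) has h→k.
A4 = A3; e.g. l (Evader) can still go to n. Fixed point.
Pursuer's attractor = {g, h, i, j, k}; Evader avoids the target exactly from the complement.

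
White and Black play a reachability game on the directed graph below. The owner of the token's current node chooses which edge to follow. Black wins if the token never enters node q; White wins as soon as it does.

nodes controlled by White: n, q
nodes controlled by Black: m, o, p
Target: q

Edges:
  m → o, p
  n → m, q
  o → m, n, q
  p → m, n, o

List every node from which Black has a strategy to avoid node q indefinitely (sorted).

m, o, p

A0 = {q}
A1: add {n} — n (White) has n→q.
A2 = A1; e.g. m (Black) can still go to o. Fixed point.
White's attractor = {n, q}; Black avoids the target exactly from the complement.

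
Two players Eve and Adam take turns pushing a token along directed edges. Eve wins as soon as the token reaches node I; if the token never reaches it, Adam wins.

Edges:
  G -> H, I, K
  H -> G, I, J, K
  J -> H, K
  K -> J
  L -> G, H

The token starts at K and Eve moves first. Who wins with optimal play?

Track states (vertex, player-to-move).
A0 = {(I,Eve), (I,Adam)}
A1: add {(G,Eve), (H,Eve)}.
A2: add {(L,Adam)}.
A3 = A2; e.g. (G,Adam) stays out. (K,Eve) never enters ⇒ Adam avoids the target.

Adam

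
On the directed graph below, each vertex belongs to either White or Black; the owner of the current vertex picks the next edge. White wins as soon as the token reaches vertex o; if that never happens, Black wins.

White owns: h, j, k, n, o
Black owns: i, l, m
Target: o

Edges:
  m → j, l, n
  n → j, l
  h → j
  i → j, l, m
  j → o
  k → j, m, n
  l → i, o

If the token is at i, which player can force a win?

A0 = {o}
A1: add {j} — j (White) has j→o.
A2: add {h, k, n} — h (White) has h→j; k (White) has k→j; n (White) has n→j.
A3 = A2; e.g. i (Black) can still go to l. Fixed point.
i never enters the attractor, so Black can avoid the target forever.

Black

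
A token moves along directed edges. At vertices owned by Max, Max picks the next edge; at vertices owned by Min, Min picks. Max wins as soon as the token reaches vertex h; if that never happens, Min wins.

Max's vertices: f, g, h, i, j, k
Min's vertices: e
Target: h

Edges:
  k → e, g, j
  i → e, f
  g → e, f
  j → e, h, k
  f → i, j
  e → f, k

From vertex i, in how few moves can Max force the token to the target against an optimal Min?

3

A0 = {h}
A1: add {j} — j (Max) has j→h.
A2: add {f, k} — f (Max) has f→j; k (Max) has k→j.
A3: add {e, g, i} — e (Min): all of {f, k} already in; g (Max) has g→f; i (Max) has i→f.
A3 = all vertices. Fixed point.
i enters the attractor at level 3, so Max can force the target in 3 moves from there.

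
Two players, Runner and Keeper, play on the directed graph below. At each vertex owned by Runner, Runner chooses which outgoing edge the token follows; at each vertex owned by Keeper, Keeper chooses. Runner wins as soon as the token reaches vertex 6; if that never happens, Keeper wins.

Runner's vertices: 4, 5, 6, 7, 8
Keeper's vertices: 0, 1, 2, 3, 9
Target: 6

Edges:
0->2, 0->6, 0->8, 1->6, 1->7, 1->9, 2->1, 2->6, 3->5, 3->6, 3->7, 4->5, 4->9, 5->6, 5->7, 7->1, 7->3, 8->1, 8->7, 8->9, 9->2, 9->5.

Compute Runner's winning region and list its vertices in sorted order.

A0 = {6}
A1: add {5} — 5 (Runner) has 5→6.
A2: add {4} — 4 (Runner) has 4→5.
A3 = A2; e.g. 0 (Keeper) can still go to 2. Fixed point.
Runner's winning region = {4, 5, 6}.

4, 5, 6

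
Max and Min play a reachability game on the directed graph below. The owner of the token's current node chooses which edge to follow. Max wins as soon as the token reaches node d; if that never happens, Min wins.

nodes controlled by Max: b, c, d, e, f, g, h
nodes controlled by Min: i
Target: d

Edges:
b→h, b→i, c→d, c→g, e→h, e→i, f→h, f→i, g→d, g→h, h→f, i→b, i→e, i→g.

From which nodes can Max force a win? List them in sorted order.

A0 = {d}
A1: add {c, g} — c (Max) has c→d; g (Max) has g→d.
A2 = A1; e.g. b (Max) has no edge into A1. Fixed point.
Max's winning region = {c, d, g}.

c, d, g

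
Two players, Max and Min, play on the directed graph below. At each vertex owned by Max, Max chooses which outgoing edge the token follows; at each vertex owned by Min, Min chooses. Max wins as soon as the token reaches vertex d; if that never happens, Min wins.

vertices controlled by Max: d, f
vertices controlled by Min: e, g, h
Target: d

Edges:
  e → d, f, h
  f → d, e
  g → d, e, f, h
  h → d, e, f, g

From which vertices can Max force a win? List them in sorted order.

A0 = {d}
A1: add {f} — f (Max) has f→d.
A2 = A1; e.g. e (Min) can still go to h. Fixed point.
Max's winning region = {d, f}.

d, f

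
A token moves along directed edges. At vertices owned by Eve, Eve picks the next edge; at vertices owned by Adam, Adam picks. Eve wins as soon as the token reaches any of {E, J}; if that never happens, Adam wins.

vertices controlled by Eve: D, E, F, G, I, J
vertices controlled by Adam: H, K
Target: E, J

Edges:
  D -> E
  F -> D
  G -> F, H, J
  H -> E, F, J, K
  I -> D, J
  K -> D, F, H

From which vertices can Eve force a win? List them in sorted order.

D, E, F, G, I, J

A0 = {E, J}
A1: add {D, G, I} — D (Eve) has D→E; G (Eve) has G→J; I (Eve) has I→J.
A2: add {F} — F (Eve) has F→D.
A3 = A2; e.g. H (Adam) can still go to K. Fixed point.
Eve's winning region = {D, E, F, G, I, J}.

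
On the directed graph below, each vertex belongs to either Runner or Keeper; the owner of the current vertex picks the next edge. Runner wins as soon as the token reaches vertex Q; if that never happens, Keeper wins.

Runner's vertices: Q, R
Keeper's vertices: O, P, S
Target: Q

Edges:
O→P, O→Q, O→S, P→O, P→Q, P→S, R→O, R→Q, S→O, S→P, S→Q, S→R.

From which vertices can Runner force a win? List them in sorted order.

A0 = {Q}
A1: add {R} — R (Runner) has R→Q.
A2 = A1; e.g. O (Keeper) can still go to P. Fixed point.
Runner's winning region = {Q, R}.

Q, R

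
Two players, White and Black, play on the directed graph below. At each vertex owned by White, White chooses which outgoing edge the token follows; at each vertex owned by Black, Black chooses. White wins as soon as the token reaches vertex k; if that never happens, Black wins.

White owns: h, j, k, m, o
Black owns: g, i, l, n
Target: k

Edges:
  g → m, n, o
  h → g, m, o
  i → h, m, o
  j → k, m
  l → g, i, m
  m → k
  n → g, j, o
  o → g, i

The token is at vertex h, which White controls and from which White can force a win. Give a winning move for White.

A0 = {k}
A1: add {j, m} — j (White) has j→k; m (White) has m→k.
A2: add {h} — h (White) has h→m.
A3 = A2; e.g. g (Black) can still go to n. Fixed point.
From h, successor m is in the attractor (rank 1); the other successors g, o are not.

m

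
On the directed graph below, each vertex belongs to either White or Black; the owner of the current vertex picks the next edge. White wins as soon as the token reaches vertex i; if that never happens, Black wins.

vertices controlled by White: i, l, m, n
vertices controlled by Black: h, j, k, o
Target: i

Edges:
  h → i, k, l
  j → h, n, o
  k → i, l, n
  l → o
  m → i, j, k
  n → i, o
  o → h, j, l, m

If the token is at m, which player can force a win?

A0 = {i}
A1: add {m, n} — m (White) has m→i; n (White) has n→i.
A2 = A1; e.g. h (Black) can still go to k. Fixed point.
m ∈ A1, so White can force the target.

White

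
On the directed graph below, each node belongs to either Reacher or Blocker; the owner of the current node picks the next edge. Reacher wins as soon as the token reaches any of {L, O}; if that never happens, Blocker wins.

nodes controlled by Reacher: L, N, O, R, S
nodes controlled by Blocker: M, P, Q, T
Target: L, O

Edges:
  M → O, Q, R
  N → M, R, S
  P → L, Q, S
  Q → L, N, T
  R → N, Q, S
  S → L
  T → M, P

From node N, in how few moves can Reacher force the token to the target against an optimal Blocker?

A0 = {L, O}
A1: add {S} — S (Reacher) has S→L.
A2: add {N, R} — N (Reacher) has N→S; R (Reacher) has R→S.
A3 = A2; e.g. M (Blocker) can still go to Q. Fixed point.
N enters the attractor at level 2, so Reacher can force the target in 2 moves from there.

2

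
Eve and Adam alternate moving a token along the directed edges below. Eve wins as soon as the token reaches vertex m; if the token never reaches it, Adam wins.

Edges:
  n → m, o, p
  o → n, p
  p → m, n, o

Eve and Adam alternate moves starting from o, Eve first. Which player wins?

Track states (vertex, player-to-move).
A0 = {(m,Eve), (m,Adam)}
A1: add {(n,Eve), (p,Eve)}.
A2: add {(o,Adam)}.
A3 = A2; e.g. (n,Adam) stays out. (o,Eve) never enters ⇒ Adam avoids the target.

Adam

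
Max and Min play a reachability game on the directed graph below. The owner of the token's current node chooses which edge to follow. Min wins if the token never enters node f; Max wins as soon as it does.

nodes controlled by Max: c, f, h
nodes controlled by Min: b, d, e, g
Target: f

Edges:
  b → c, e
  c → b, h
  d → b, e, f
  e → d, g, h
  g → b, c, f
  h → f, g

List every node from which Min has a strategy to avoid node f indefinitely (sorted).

A0 = {f}
A1: add {h} — h (Max) has h→f.
A2: add {c} — c (Max) has c→h.
A3 = A2; e.g. b (Min) can still go to e. Fixed point.
Max's attractor = {c, f, h}; Min avoids the target exactly from the complement.

b, d, e, g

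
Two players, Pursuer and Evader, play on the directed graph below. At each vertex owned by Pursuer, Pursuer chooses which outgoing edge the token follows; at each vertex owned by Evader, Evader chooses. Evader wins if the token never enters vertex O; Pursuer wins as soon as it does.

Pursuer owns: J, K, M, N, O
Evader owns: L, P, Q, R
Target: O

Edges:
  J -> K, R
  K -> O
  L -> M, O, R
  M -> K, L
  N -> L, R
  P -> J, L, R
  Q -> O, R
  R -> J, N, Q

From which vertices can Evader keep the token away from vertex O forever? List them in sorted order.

L, N, P, Q, R

A0 = {O}
A1: add {K} — K (Pursuer) has K→O.
A2: add {J, M} — J (Pursuer) has J→K; M (Pursuer) has M→K.
A3 = A2; e.g. L (Evader) can still go to R. Fixed point.
Pursuer's attractor = {J, K, M, O}; Evader avoids the target exactly from the complement.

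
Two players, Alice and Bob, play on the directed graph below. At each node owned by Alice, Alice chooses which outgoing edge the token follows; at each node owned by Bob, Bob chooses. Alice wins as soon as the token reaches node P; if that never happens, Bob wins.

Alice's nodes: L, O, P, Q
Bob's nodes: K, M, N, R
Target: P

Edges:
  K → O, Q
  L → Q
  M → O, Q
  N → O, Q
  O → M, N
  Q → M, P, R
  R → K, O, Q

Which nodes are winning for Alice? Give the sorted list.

A0 = {P}
A1: add {Q} — Q (Alice) has Q→P.
A2: add {L} — L (Alice) has L→Q.
A3 = A2; e.g. K (Bob) can still go to O. Fixed point.
Alice's winning region = {L, P, Q}.

L, P, Q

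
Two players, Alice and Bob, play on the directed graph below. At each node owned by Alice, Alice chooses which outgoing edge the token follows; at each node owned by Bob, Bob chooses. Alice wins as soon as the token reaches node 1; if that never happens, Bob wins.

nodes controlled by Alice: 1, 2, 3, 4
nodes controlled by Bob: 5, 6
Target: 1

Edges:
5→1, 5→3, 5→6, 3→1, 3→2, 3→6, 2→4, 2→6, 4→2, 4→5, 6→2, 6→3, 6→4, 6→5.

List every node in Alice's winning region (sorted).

A0 = {1}
A1: add {3} — 3 (Alice) has 3→1.
A2 = A1; e.g. 2 (Alice) has no edge into A1. Fixed point.
Alice's winning region = {1, 3}.

1, 3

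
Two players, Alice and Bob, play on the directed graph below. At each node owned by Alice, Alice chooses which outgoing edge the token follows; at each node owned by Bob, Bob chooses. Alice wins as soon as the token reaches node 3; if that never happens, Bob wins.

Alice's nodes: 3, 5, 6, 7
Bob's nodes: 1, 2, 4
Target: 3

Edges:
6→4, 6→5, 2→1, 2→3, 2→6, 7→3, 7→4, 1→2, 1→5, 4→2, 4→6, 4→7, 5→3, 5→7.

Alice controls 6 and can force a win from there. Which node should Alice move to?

5

A0 = {3}
A1: add {5, 7} — 5 (Alice) has 5→3; 7 (Alice) has 7→3.
A2: add {6} — 6 (Alice) has 6→5.
A3 = A2; e.g. 1 (Bob) can still go to 2. Fixed point.
From 6, successor 5 is in the attractor (rank 1); the other successor 4 is not.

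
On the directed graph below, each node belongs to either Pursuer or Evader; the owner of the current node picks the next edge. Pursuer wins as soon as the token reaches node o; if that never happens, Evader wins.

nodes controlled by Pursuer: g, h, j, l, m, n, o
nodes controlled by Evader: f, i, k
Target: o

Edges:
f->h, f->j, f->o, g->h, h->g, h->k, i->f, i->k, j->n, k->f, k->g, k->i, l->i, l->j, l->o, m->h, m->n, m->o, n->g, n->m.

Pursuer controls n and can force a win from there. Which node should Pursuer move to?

m

A0 = {o}
A1: add {l, m} — l (Pursuer) has l→o; m (Pursuer) has m→o.
A2: add {n} — n (Pursuer) has n→m.
A3: add {j} — j (Pursuer) has j→n.
A4 = A3; e.g. f (Evader) can still go to h. Fixed point.
From n, successor m is in the attractor (rank 1); the other successor g is not.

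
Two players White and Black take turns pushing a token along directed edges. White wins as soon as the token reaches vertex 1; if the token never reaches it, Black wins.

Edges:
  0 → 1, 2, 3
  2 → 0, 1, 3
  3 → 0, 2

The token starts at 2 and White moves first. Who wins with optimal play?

White

Track states (vertex, player-to-move).
A0 = {(1,White), (1,Black)}
A1: add {(0,White), (2,White)}.
(2,White) ∈ A1 ⇒ White forces the target.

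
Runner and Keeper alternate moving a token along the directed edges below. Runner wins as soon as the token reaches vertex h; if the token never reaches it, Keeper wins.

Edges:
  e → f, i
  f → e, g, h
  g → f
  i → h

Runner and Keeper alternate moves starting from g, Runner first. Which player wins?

Keeper

Track states (vertex, player-to-move).
A0 = {(h,Runner), (h,Keeper)}
A1: add {(f,Runner), (i,Runner), (i,Keeper)}.
A2: add {(e,Runner), (e,Keeper), (g,Keeper)}.
A3 = A2; e.g. (f,Keeper) stays out. (g,Runner) never enters ⇒ Keeper avoids the target.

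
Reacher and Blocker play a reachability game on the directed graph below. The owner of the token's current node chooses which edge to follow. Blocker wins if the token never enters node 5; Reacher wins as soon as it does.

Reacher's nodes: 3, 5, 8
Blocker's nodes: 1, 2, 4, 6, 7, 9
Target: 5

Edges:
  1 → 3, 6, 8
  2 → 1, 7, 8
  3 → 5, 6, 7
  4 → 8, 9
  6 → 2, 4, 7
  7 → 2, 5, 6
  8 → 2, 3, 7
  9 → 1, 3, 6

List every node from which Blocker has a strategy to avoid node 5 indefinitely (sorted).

A0 = {5}
A1: add {3} — 3 (Reacher) has 3→5.
A2: add {8} — 8 (Reacher) has 8→3.
A3 = A2; e.g. 1 (Blocker) can still go to 6. Fixed point.
Reacher's attractor = {3, 5, 8}; Blocker avoids the target exactly from the complement.

1, 2, 4, 6, 7, 9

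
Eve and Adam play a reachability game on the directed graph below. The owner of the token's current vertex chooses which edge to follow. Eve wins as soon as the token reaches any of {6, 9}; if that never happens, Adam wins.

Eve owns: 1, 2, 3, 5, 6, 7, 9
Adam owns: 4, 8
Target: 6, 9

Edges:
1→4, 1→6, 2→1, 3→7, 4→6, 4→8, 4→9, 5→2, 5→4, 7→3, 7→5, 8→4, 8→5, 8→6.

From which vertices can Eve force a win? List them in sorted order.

A0 = {6, 9}
A1: add {1} — 1 (Eve) has 1→6.
A2: add {2} — 2 (Eve) has 2→1.
A3: add {5} — 5 (Eve) has 5→2.
A4: add {7} — 7 (Eve) has 7→5.
A5: add {3} — 3 (Eve) has 3→7.
A6 = A5; e.g. 4 (Adam) can still go to 8. Fixed point.
Eve's winning region = {1, 2, 3, 5, 6, 7, 9}.

1, 2, 3, 5, 6, 7, 9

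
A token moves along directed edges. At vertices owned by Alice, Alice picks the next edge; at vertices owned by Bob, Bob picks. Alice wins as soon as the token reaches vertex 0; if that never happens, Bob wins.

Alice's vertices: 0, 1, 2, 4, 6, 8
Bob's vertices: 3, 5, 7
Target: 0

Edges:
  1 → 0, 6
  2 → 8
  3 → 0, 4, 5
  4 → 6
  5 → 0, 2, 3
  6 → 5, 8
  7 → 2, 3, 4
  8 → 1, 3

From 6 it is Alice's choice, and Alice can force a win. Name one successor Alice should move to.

A0 = {0}
A1: add {1} — 1 (Alice) has 1→0.
A2: add {8} — 8 (Alice) has 8→1.
A3: add {2, 6} — 2 (Alice) has 2→8; 6 (Alice) has 6→8.
A4: add {4} — 4 (Alice) has 4→6.
A5 = A4; e.g. 3 (Bob) can still go to 5. Fixed point.
From 6, successor 8 is in the attractor (rank 2); the other successor 5 is not.

8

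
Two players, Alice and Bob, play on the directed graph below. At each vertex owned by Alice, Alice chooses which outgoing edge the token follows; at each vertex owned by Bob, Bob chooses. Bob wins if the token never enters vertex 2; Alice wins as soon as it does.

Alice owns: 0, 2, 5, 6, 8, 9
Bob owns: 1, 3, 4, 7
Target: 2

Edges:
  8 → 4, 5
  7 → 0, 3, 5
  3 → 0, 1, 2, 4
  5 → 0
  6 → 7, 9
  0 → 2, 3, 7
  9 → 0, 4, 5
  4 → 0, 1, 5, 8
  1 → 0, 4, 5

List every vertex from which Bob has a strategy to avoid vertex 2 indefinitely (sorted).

A0 = {2}
A1: add {0} — 0 (Alice) has 0→2.
A2: add {5, 9} — 5 (Alice) has 5→0; 9 (Alice) has 9→0.
A3: add {6, 8} — 6 (Alice) has 6→9; 8 (Alice) has 8→5.
A4 = A3; e.g. 1 (Bob) can still go to 4. Fixed point.
Alice's attractor = {0, 2, 5, 6, 8, 9}; Bob avoids the target exactly from the complement.

1, 3, 4, 7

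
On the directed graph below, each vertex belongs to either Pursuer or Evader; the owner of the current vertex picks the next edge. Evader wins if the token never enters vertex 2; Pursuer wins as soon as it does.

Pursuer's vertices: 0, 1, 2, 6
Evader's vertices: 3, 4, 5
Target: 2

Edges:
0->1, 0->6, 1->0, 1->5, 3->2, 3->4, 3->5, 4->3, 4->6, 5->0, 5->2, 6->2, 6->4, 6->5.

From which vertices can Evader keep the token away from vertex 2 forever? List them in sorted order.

A0 = {2}
A1: add {6} — 6 (Pursuer) has 6→2.
A2: add {0} — 0 (Pursuer) has 0→6.
A3: add {1, 5} — 1 (Pursuer) has 1→0; 5 (Evader): all of {0, 2} already in.
A4 = A3; e.g. 3 (Evader) can still go to 4. Fixed point.
Pursuer's attractor = {0, 1, 2, 5, 6}; Evader avoids the target exactly from the complement.

3, 4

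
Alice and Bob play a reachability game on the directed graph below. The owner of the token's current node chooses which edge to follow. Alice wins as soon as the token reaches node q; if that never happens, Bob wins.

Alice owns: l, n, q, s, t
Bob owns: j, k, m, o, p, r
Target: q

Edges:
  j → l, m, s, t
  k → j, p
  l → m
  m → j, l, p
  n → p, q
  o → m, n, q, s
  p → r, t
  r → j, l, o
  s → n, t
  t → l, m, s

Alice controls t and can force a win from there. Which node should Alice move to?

s

A0 = {q}
A1: add {n} — n (Alice) has n→q.
A2: add {s} — s (Alice) has s→n.
A3: add {t} — t (Alice) has t→s.
A4 = A3; e.g. j (Bob) can still go to l. Fixed point.
From t, successor s is in the attractor (rank 2); the other successors l, m are not.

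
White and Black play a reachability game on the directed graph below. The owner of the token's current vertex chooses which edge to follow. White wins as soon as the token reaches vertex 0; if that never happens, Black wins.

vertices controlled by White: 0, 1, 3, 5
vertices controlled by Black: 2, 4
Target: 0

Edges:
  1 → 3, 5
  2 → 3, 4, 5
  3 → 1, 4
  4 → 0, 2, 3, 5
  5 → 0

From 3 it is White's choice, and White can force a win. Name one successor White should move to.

A0 = {0}
A1: add {5} — 5 (White) has 5→0.
A2: add {1} — 1 (White) has 1→5.
A3: add {3} — 3 (White) has 3→1.
A4 = A3; e.g. 2 (Black) can still go to 4. Fixed point.
From 3, successor 1 is in the attractor (rank 2); the other successor 4 is not.

1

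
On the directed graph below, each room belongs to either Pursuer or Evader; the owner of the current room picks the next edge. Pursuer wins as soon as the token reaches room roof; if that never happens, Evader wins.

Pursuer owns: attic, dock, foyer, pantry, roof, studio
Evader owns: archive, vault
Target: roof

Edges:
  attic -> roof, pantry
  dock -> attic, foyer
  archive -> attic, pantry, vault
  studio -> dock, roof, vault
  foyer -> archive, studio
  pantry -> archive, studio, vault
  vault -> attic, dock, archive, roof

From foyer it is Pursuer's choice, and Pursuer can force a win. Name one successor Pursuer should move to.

studio

A0 = {roof}
A1: add {attic, studio} — attic (Pursuer) has attic→roof; studio (Pursuer) has studio→roof.
A2: add {dock, foyer, pantry} — dock (Pursuer) has dock→attic; foyer (Pursuer) has foyer→studio; pantry (Pursuer) has pantry→studio.
A3 = A2; e.g. archive (Evader) can still go to vault. Fixed point.
From foyer, successor studio is in the attractor (rank 1); the other successor archive is not.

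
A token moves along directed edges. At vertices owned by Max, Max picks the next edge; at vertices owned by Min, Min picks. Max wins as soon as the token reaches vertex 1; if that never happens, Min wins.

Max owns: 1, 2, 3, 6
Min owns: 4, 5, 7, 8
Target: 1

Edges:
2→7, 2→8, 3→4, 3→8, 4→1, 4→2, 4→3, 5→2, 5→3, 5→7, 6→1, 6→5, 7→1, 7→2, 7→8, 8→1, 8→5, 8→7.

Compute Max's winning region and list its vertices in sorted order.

1, 6

A0 = {1}
A1: add {6} — 6 (Max) has 6→1.
A2 = A1; e.g. 2 (Max) has no edge into A1. Fixed point.
Max's winning region = {1, 6}.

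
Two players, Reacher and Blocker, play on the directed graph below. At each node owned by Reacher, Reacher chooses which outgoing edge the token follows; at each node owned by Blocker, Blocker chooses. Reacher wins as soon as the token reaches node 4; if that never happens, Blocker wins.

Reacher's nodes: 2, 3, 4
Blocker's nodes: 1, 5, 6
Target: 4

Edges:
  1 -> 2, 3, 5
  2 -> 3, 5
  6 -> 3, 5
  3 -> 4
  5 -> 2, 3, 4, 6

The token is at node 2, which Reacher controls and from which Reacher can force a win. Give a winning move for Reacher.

3

A0 = {4}
A1: add {3} — 3 (Reacher) has 3→4.
A2: add {2} — 2 (Reacher) has 2→3.
A3 = A2; e.g. 1 (Blocker) can still go to 5. Fixed point.
From 2, successor 3 is in the attractor (rank 1); the other successor 5 is not.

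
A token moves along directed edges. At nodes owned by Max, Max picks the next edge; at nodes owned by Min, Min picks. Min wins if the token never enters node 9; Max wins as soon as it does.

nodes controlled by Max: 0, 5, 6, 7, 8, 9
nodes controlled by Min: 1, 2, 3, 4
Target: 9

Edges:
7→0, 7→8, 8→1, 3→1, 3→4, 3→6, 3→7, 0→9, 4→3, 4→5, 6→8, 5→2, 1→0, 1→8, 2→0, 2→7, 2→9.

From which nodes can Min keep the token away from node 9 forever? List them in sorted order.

A0 = {9}
A1: add {0} — 0 (Max) has 0→9.
A2: add {7} — 7 (Max) has 7→0.
A3: add {2} — 2 (Min): all of {0, 7, 9} already in.
A4: add {5} — 5 (Max) has 5→2.
A5 = A4; e.g. 1 (Min) can still go to 8. Fixed point.
Max's attractor = {0, 2, 5, 7, 9}; Min avoids the target exactly from the complement.

1, 3, 4, 6, 8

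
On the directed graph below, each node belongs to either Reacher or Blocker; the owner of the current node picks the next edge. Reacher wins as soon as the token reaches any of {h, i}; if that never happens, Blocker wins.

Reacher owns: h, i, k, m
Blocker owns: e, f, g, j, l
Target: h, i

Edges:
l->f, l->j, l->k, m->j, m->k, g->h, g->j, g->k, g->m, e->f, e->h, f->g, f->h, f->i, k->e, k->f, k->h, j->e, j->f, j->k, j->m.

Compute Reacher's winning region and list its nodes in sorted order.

h, i, k, m

A0 = {h, i}
A1: add {k} — k (Reacher) has k→h.
A2: add {m} — m (Reacher) has m→k.
A3 = A2; e.g. e (Blocker) can still go to f. Fixed point.
Reacher's winning region = {h, i, k, m}.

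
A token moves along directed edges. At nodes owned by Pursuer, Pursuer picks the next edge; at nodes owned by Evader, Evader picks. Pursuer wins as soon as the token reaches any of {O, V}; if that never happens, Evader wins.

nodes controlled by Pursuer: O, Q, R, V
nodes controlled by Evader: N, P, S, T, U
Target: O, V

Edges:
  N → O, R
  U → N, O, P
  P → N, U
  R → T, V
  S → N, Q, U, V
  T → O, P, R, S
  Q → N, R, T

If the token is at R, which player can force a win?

A0 = {O, V}
A1: add {R} — R (Pursuer) has R→V.
R ∈ A1, so Pursuer can force the target.

Pursuer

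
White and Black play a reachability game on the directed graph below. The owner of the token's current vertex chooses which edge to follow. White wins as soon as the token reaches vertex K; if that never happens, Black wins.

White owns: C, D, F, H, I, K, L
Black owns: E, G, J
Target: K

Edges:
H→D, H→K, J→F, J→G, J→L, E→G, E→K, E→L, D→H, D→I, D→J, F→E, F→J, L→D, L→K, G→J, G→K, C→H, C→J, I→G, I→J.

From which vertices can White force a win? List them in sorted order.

C, D, H, K, L

A0 = {K}
A1: add {H, L} — H (White) has H→K; L (White) has L→K.
A2: add {C, D} — C (White) has C→H; D (White) has D→H.
A3 = A2; e.g. E (Black) can still go to G. Fixed point.
White's winning region = {C, D, H, K, L}.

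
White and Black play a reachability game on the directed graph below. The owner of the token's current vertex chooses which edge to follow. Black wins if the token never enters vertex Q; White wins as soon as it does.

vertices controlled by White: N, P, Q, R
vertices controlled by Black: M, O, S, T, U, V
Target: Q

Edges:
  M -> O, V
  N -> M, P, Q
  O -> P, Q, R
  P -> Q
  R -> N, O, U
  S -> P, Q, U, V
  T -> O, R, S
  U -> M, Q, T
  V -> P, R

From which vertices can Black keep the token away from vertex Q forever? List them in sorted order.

S, T, U

A0 = {Q}
A1: add {N, P} — N (White) has N→Q; P (White) has P→Q.
A2: add {R} — R (White) has R→N.
A3: add {O, V} — O (Black): all of {P, Q, R} already in; V (Black): all of {P, R} already in.
A4: add {M} — M (Black): all of {O, V} already in.
A5 = A4; e.g. S (Black) can still go to U. Fixed point.
White's attractor = {M, N, O, P, Q, R, V}; Black avoids the target exactly from the complement.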